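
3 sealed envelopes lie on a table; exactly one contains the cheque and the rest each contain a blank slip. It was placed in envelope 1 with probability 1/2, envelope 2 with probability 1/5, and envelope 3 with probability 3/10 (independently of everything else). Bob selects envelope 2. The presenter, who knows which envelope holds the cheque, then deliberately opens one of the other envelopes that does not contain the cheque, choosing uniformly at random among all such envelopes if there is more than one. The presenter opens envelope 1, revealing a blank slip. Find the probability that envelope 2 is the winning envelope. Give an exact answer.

Apply Bayes' rule, conditioning on where the cheque actually is.
If it is in envelope 1 (prior 1/2): the presenter opened envelope 1, so this case is ruled out; weight (1/2)·0 = 0.
If it is in envelope 2 (prior 1/5): the presenter has 2 equally likely choices, so probability 1/2; weight (1/5)·(1/2) = 1/10.
If it is in envelope 3 (prior 3/10): the presenter has no choice, probability 1; weight (3/10)·1 = 3/10.
The weights sum to 2/5.
So P(the cheque in envelope 2 | the presenter opened envelope 1) = (1/10) / (2/5) = 1/4.

1/4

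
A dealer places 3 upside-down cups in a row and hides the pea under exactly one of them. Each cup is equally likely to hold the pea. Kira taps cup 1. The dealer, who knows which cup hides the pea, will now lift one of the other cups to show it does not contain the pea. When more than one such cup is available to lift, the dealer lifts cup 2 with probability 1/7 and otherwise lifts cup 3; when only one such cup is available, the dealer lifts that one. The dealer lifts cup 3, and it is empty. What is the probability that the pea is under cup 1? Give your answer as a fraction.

Consider each possible location of the pea in turn.
If it is under cup 1 (prior 1/3): cup 2 is available but not opened, probability 6/7; weight (1/3)·(6/7) = 2/7.
If it is under cup 2 (prior 1/3): only cup 3 is available, probability 1; weight (1/3)·1 = 1/3.
If it is under cup 3 (prior 1/3): the dealer opened cup 3, so this case is ruled out; weight (1/3)·0 = 0.
The weights sum to 13/21.
So P(the pea under cup 1 | the dealer opened cup 3) = (2/7) / (13/21) = 6/13.

6/13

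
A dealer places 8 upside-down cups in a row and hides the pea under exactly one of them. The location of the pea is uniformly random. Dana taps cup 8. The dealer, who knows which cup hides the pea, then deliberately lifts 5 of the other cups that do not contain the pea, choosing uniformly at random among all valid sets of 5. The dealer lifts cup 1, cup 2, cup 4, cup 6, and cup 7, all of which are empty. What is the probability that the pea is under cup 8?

Condition on the true location of the pea.
If it is under any of cups 1, 2, 4, 6, and 7 (prior 1/8 each): that cup was opened and seen not to hold the prize — ruled out; weight (1/8)·0 = 0 each.
If it is under either of cups 3 and 5 (prior 1/8 each): the dealer has 6 equally likely choices, so probability 1/6; weight (1/8)·(1/6) = 1/48 each.
If it is under cup 8 (prior 1/8): the dealer has 21 equally likely choices, so probability 1/21; weight (1/8)·(1/21) = 1/168.
The weights sum to 1/21.
So P(the pea under cup 8 | the dealer opened cup 1, cup 2, cup 4, cup 6, and cup 7) = (1/168) / (1/21) = 1/8.

1/8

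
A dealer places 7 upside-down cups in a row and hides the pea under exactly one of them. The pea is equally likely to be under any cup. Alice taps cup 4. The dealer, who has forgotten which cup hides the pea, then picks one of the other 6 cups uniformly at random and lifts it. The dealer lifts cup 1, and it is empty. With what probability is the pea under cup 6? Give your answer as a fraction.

1/6

Because the dealer chose which cup to lift without knowing where the pea is, the choice is independent of the prize location. Learning that cup 1 does not hold the pea simply rules out that one location and leaves the remaining 6 cups still equally likely by symmetry.
So P(the pea under cup 6) = 1/6.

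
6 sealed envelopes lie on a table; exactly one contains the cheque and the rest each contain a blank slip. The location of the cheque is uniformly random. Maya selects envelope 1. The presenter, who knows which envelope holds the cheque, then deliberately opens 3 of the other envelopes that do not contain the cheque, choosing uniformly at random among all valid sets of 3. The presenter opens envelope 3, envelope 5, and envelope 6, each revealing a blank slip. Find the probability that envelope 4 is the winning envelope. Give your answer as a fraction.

Apply Bayes' rule, conditioning on where the cheque actually is.
If it is in envelope 1 (prior 1/6): the presenter has 10 equally likely choices, so probability 1/10; weight (1/6)·(1/10) = 1/60.
If it is in either of envelopes 2 and 4 (prior 1/6 each): the presenter has 4 equally likely choices, so probability 1/4; weight (1/6)·(1/4) = 1/24 each.
If it is in any of envelopes 3, 5, and 6 (prior 1/6 each): that envelope was opened and seen not to hold the prize — ruled out; weight (1/6)·0 = 0 each.
The weights sum to 1/10.
So P(the cheque in envelope 4 | the presenter opened envelope 3, envelope 5, and envelope 6) = (1/24) / (1/10) = 5/12.

5/12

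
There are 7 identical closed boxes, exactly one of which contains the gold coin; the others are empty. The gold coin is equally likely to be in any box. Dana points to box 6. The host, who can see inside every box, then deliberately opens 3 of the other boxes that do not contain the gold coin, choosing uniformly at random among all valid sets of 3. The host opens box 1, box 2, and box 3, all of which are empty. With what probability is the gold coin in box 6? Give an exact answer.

Consider each possible location of the gold coin in turn.
If it is in any of boxes 1, 2, and 3 (prior 1/7 each): that box was opened and seen not to hold the prize — ruled out; weight (1/7)·0 = 0 each.
If it is in any of boxes 4, 5, and 7 (prior 1/7 each): the host has 10 equally likely choices, so probability 1/10; weight (1/7)·(1/10) = 1/70 each.
If it is in box 6 (prior 1/7): the host has 20 equally likely choices, so probability 1/20; weight (1/7)·(1/20) = 1/140.
The weights sum to 1/20.
So P(the gold coin in box 6 | the host opened box 1, box 2, and box 3) = (1/140) / (1/20) = 1/7.

1/7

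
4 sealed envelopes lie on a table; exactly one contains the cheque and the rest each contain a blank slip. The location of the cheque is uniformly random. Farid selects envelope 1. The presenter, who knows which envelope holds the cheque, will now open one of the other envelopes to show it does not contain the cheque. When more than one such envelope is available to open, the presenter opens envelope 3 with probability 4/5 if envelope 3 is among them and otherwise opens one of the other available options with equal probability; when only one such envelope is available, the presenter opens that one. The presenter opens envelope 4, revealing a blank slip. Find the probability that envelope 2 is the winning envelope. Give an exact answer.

Consider each possible location of the cheque in turn.
If it is in envelope 1 (prior 1/4): envelope 3 is available but not opened; envelope 4 gets probability (1 − 4/5)/2 = 1/10; weight (1/4)·(1/10) = 1/40.
If it is in envelope 2 (prior 1/4): envelope 3 is available but not opened, probability 1/5; weight (1/4)·(1/5) = 1/20.
If it is in envelope 3 (prior 1/4): envelope 3 holds the prize so is unavailable; the presenter chooses uniformly among the 2 others, probability 1/2; weight (1/4)·(1/2) = 1/8.
If it is in envelope 4 (prior 1/4): the presenter opened envelope 4, so this case is ruled out; weight (1/4)·0 = 0.
The weights sum to 1/5.
So P(the cheque in envelope 2 | the presenter opened envelope 4) = (1/20) / (1/5) = 1/4.

1/4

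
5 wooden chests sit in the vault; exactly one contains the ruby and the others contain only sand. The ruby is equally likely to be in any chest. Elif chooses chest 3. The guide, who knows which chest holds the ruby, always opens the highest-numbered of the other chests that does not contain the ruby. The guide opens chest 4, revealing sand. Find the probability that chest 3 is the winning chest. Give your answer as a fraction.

Apply Bayes' rule, conditioning on where the ruby actually is.
If it is in any of chests 1, 2, and 3 (prior 1/5 each): the guide would have opened chest 5 instead, probability 0; weight (1/5)·0 = 0 each.
If it is in chest 4 (prior 1/5): the guide opened chest 4, so this case is ruled out; weight (1/5)·0 = 0.
If it is in chest 5 (prior 1/5): chest 4 is the highest-numbered option available, probability 1; weight (1/5)·1 = 1/5.
The weights sum to 1/5.
So P(the ruby in chest 3 | the guide opened chest 4) = 0 / (1/5) = 0.

0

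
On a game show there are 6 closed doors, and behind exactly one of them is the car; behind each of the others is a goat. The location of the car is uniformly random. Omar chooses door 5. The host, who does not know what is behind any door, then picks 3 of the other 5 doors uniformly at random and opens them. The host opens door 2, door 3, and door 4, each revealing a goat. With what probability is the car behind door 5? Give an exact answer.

Condition on the true location of the car.
If it is behind any of doors 1, 5, and 6 (prior 1/6 each): the host picks exactly this set with probability 1/10 regardless, and none is the prize; weight (1/6)·(1/10) = 1/60 each.
If it is behind any of doors 2, 3, and 4 (prior 1/6 each): that door was opened and seen not to hold the prize — ruled out; weight (1/6)·0 = 0 each.
The weights sum to 1/20.
So P(the car behind door 5 | the host opened door 2, door 3, and door 4) = (1/60) / (1/20) = 1/3.

1/3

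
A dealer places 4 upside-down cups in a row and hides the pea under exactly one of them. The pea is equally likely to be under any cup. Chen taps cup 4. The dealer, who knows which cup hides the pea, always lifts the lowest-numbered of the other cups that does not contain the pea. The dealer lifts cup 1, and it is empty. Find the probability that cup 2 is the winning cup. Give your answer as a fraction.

1/3

Condition on the true location of the pea.
If it is under cup 1 (prior 1/4): the dealer opened cup 1, so this case is ruled out; weight (1/4)·0 = 0.
If it is under any of cups 2, 3, and 4 (prior 1/4 each): cup 1 is the lowest-numbered option available, probability 1; weight (1/4)·1 = 1/4 each.
The weights sum to 3/4.
So P(the pea under cup 2 | the dealer opened cup 1) = (1/4) / (3/4) = 1/3.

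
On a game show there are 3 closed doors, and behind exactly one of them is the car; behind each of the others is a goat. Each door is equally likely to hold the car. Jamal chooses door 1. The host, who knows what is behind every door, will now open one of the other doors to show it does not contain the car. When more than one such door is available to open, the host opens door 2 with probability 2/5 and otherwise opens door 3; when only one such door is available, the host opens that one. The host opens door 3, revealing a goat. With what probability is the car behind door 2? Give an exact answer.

5/8

Condition on the true location of the car.
If it is behind door 1 (prior 1/3): door 2 is available but not opened, probability 3/5; weight (1/3)·(3/5) = 1/5.
If it is behind door 2 (prior 1/3): only door 3 is available, probability 1; weight (1/3)·1 = 1/3.
If it is behind door 3 (prior 1/3): the host opened door 3, so this case is ruled out; weight (1/3)·0 = 0.
The weights sum to 8/15.
So P(the car behind door 2 | the host opened door 3) = (1/3) / (8/15) = 5/8.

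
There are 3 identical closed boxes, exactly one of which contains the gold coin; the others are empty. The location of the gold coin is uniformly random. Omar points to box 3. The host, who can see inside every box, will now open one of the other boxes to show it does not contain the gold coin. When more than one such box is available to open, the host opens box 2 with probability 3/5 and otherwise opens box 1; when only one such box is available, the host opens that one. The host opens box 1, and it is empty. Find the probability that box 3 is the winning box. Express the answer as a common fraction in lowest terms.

2/7

Consider each possible location of the gold coin in turn.
If it is in box 1 (prior 1/3): the host opened box 1, so this case is ruled out; weight (1/3)·0 = 0.
If it is in box 2 (prior 1/3): only box 1 is available, probability 1; weight (1/3)·1 = 1/3.
If it is in box 3 (prior 1/3): box 2 is available but not opened, probability 2/5; weight (1/3)·(2/5) = 2/15.
The weights sum to 7/15.
So P(the gold coin in box 3 | the host opened box 1) = (2/15) / (7/15) = 2/7.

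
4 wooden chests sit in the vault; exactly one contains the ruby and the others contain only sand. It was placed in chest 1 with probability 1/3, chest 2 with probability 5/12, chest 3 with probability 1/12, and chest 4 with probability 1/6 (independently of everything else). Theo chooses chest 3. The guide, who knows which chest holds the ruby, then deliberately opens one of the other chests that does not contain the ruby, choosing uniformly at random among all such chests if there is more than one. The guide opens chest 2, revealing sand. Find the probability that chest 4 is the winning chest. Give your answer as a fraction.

Condition on the true location of the ruby.
If it is in chest 1 (prior 1/3): the guide has 2 equally likely choices, so probability 1/2; weight (1/3)·(1/2) = 1/6.
If it is in chest 2 (prior 5/12): the guide opened chest 2, so this case is ruled out; weight (5/12)·0 = 0.
If it is in chest 3 (prior 1/12): the guide has 3 equally likely choices, so probability 1/3; weight (1/12)·(1/3) = 1/36.
If it is in chest 4 (prior 1/6): the guide has 2 equally likely choices, so probability 1/2; weight (1/6)·(1/2) = 1/12.
The weights sum to 5/18.
So P(the ruby in chest 4 | the guide opened chest 2) = (1/12) / (5/18) = 3/10.

3/10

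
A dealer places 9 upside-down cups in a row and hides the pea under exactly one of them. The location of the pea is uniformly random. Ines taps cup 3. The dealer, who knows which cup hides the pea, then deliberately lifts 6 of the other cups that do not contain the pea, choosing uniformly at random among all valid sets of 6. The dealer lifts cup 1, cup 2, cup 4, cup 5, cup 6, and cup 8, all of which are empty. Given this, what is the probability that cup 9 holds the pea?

Condition on the true location of the pea.
If it is under any of cups 1, 2, 4, 5, 6, and 8 (prior 1/9 each): that cup was opened and seen not to hold the prize — ruled out; weight (1/9)·0 = 0 each.
If it is under cup 3 (prior 1/9): the dealer has 28 equally likely choices, so probability 1/28; weight (1/9)·(1/28) = 1/252.
If it is under either of cups 7 and 9 (prior 1/9 each): the dealer has 7 equally likely choices, so probability 1/7; weight (1/9)·(1/7) = 1/63 each.
The weights sum to 1/28.
So P(the pea under cup 9 | the dealer opened cup 1, cup 2, cup 4, cup 5, cup 6, and cup 8) = (1/63) / (1/28) = 4/9.

4/9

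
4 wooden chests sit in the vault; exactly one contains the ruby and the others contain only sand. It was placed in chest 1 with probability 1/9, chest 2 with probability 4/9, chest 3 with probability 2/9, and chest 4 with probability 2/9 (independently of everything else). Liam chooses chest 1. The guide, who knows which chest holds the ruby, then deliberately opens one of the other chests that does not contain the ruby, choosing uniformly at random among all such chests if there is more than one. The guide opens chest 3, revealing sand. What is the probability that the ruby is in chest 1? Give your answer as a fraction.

1/10

Apply Bayes' rule, conditioning on where the ruby actually is.
If it is in chest 1 (prior 1/9): the guide has 3 equally likely choices, so probability 1/3; weight (1/9)·(1/3) = 1/27.
If it is in chest 2 (prior 4/9): the guide has 2 equally likely choices, so probability 1/2; weight (4/9)·(1/2) = 2/9.
If it is in chest 3 (prior 2/9): the guide opened chest 3, so this case is ruled out; weight (2/9)·0 = 0.
If it is in chest 4 (prior 2/9): the guide has 2 equally likely choices, so probability 1/2; weight (2/9)·(1/2) = 1/9.
The weights sum to 10/27.
So P(the ruby in chest 1 | the guide opened chest 3) = (1/27) / (10/27) = 1/10.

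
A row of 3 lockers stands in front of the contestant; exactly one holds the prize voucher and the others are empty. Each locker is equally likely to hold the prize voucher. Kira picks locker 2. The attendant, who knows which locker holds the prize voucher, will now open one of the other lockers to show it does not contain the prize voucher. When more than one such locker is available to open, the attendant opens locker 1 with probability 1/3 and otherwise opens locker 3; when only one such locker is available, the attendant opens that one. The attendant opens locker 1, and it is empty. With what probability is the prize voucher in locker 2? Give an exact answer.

1/4

Apply Bayes' rule, conditioning on where the prize voucher actually is.
If it is in locker 1 (prior 1/3): the attendant opened locker 1, so this case is ruled out; weight (1/3)·0 = 0.
If it is in locker 2 (prior 1/3): locker 1 is available, opened with probability 1/3; weight (1/3)·(1/3) = 1/9.
If it is in locker 3 (prior 1/3): only locker 1 is available, probability 1; weight (1/3)·1 = 1/3.
The weights sum to 4/9.
So P(the prize voucher in locker 2 | the attendant opened locker 1) = (1/9) / (4/9) = 1/4.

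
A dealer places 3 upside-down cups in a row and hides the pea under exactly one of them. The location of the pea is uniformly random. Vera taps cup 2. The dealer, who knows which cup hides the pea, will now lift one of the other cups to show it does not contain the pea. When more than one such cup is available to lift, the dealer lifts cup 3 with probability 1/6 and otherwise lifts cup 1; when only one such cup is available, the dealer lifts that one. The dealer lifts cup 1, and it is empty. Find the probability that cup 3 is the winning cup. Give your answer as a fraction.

6/11

Consider each possible location of the pea in turn.
If it is under cup 1 (prior 1/3): the dealer opened cup 1, so this case is ruled out; weight (1/3)·0 = 0.
If it is under cup 2 (prior 1/3): cup 3 is available but not opened, probability 5/6; weight (1/3)·(5/6) = 5/18.
If it is under cup 3 (prior 1/3): only cup 1 is available, probability 1; weight (1/3)·1 = 1/3.
The weights sum to 11/18.
So P(the pea under cup 3 | the dealer opened cup 1) = (1/3) / (11/18) = 6/11.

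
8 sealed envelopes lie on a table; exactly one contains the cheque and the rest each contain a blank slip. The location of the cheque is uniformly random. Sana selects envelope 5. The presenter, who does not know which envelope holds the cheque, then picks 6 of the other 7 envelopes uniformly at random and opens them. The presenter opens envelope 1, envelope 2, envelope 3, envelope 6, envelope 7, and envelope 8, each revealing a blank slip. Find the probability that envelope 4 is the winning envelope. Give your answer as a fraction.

Consider each possible location of the cheque in turn.
If it is in any of envelopes 1, 2, 3, 6, 7, and 8 (prior 1/8 each): that envelope was opened and seen not to hold the prize — ruled out; weight (1/8)·0 = 0 each.
If it is in either of envelopes 4 and 5 (prior 1/8 each): the presenter picks exactly this set with probability 1/7 regardless, and none is the prize; weight (1/8)·(1/7) = 1/56 each.
The weights sum to 1/28.
So P(the cheque in envelope 4 | the presenter opened envelope 1, envelope 2, envelope 3, envelope 6, envelope 7, and envelope 8) = (1/56) / (1/28) = 1/2.

1/2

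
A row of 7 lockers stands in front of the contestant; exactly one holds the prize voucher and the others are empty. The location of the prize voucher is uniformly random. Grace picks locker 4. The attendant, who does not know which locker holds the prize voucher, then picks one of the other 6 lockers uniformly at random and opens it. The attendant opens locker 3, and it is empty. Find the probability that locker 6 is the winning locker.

1/6

Consider each possible location of the prize voucher in turn.
If it is in any of lockers 1, 2, 4, 5, 6, and 7 (prior 1/7 each): the attendant picks locker 3 with probability 1/6 regardless, and it is not the prize; weight (1/7)·(1/6) = 1/42 each.
If it is in locker 3 (prior 1/7): the attendant opened locker 3, so this case is ruled out; weight (1/7)·0 = 0.
The weights sum to 1/7.
So P(the prize voucher in locker 6 | the attendant opened locker 3) = (1/42) / (1/7) = 1/6.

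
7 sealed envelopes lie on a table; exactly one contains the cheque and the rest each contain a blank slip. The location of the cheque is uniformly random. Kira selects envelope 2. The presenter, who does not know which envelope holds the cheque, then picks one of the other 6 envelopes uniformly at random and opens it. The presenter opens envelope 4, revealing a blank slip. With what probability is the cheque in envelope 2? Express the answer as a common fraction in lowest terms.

Apply Bayes' rule, conditioning on where the cheque actually is.
If it is in any of envelopes 1, 2, 3, 5, 6, and 7 (prior 1/7 each): the presenter picks envelope 4 with probability 1/6 regardless, and it is not the prize; weight (1/7)·(1/6) = 1/42 each.
If it is in envelope 4 (prior 1/7): the presenter opened envelope 4, so this case is ruled out; weight (1/7)·0 = 0.
The weights sum to 1/7.
So P(the cheque in envelope 2 | the presenter opened envelope 4) = (1/42) / (1/7) = 1/6.

1/6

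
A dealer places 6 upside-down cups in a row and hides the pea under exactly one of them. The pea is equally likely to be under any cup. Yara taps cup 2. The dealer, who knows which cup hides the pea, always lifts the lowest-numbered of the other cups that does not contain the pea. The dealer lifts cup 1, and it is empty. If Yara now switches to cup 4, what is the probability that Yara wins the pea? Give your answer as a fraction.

1/5

Apply Bayes' rule, conditioning on where the pea actually is.
If it is under cup 1 (prior 1/6): the dealer opened cup 1, so this case is ruled out; weight (1/6)·0 = 0.
If it is under any of cups 2, 3, 4, 5, and 6 (prior 1/6 each): cup 1 is the lowest-numbered option available, probability 1; weight (1/6)·1 = 1/6 each.
The weights sum to 5/6.
So P(the pea under cup 4 | the dealer opened cup 1) = (1/6) / (5/6) = 1/5.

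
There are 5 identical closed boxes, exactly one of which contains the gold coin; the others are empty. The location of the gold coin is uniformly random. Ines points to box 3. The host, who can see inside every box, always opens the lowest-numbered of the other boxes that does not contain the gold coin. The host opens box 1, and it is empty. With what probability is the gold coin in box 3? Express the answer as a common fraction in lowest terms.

Condition on the true location of the gold coin.
If it is in box 1 (prior 1/5): the host opened box 1, so this case is ruled out; weight (1/5)·0 = 0.
If it is in any of boxes 2, 3, 4, and 5 (prior 1/5 each): box 1 is the lowest-numbered option available, probability 1; weight (1/5)·1 = 1/5 each.
The weights sum to 4/5.
So P(the gold coin in box 3 | the host opened box 1) = (1/5) / (4/5) = 1/4.

1/4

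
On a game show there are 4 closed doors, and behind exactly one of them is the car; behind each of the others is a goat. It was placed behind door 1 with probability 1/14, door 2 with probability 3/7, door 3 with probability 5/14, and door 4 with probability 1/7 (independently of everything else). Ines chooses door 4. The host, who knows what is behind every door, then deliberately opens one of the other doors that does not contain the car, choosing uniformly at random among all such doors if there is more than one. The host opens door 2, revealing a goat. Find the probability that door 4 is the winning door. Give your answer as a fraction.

Condition on the true location of the car.
If it is behind door 1 (prior 1/14): the host has 2 equally likely choices, so probability 1/2; weight (1/14)·(1/2) = 1/28.
If it is behind door 2 (prior 3/7): the host opened door 2, so this case is ruled out; weight (3/7)·0 = 0.
If it is behind door 3 (prior 5/14): the host has 2 equally likely choices, so probability 1/2; weight (5/14)·(1/2) = 5/28.
If it is behind door 4 (prior 1/7): the host has 3 equally likely choices, so probability 1/3; weight (1/7)·(1/3) = 1/21.
The weights sum to 11/42.
So P(the car behind door 4 | the host opened door 2) = (1/21) / (11/42) = 2/11.

2/11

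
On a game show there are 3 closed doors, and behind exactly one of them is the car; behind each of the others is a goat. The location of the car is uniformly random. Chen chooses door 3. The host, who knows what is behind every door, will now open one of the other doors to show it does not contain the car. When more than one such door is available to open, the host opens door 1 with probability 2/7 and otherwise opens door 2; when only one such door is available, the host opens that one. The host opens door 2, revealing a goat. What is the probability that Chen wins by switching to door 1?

Consider each possible location of the car in turn.
If it is behind door 1 (prior 1/3): only door 2 is available, probability 1; weight (1/3)·1 = 1/3.
If it is behind door 2 (prior 1/3): the host opened door 2, so this case is ruled out; weight (1/3)·0 = 0.
If it is behind door 3 (prior 1/3): door 1 is available but not opened, probability 5/7; weight (1/3)·(5/7) = 5/21.
The weights sum to 4/7.
So P(the car behind door 1 | the host opened door 2) = (1/3) / (4/7) = 7/12.

7/12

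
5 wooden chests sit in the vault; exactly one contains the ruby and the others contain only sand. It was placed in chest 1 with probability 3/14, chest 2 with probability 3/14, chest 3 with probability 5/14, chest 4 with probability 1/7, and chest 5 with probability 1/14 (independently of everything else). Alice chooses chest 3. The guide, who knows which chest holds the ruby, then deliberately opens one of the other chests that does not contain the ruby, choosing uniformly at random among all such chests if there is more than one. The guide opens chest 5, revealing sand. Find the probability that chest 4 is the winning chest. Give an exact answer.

8/47

Consider each possible location of the ruby in turn.
If it is in either of chests 1 and 2 (prior 3/14 each): the guide has 3 equally likely choices, so probability 1/3; weight (3/14)·(1/3) = 1/14 each.
If it is in chest 3 (prior 5/14): the guide has 4 equally likely choices, so probability 1/4; weight (5/14)·(1/4) = 5/56.
If it is in chest 4 (prior 1/7): the guide has 3 equally likely choices, so probability 1/3; weight (1/7)·(1/3) = 1/21.
If it is in chest 5 (prior 1/14): the guide opened chest 5, so this case is ruled out; weight (1/14)·0 = 0.
The weights sum to 47/168.
So P(the ruby in chest 4 | the guide opened chest 5) = (1/21) / (47/168) = 8/47.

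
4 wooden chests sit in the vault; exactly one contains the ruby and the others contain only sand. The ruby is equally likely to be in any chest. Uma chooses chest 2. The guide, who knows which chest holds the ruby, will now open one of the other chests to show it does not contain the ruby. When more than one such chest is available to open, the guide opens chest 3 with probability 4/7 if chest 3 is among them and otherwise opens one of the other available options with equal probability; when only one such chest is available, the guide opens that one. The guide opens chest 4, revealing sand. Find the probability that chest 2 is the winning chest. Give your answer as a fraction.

3/16

Apply Bayes' rule, conditioning on where the ruby actually is.
If it is in chest 1 (prior 1/4): chest 3 is available but not opened, probability 3/7; weight (1/4)·(3/7) = 3/28.
If it is in chest 2 (prior 1/4): chest 3 is available but not opened; chest 4 gets probability (1 − 4/7)/2 = 3/14; weight (1/4)·(3/14) = 3/56.
If it is in chest 3 (prior 1/4): chest 3 holds the prize so is unavailable; the guide chooses uniformly among the 2 others, probability 1/2; weight (1/4)·(1/2) = 1/8.
If it is in chest 4 (prior 1/4): the guide opened chest 4, so this case is ruled out; weight (1/4)·0 = 0.
The weights sum to 2/7.
So P(the ruby in chest 2 | the guide opened chest 4) = (3/56) / (2/7) = 3/16.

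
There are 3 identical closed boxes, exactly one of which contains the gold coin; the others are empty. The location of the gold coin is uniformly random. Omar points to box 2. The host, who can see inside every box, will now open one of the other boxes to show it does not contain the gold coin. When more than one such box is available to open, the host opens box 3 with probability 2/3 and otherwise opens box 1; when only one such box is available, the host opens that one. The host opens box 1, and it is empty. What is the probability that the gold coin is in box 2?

Consider each possible location of the gold coin in turn.
If it is in box 1 (prior 1/3): the host opened box 1, so this case is ruled out; weight (1/3)·0 = 0.
If it is in box 2 (prior 1/3): box 3 is available but not opened, probability 1/3; weight (1/3)·(1/3) = 1/9.
If it is in box 3 (prior 1/3): only box 1 is available, probability 1; weight (1/3)·1 = 1/3.
The weights sum to 4/9.
So P(the gold coin in box 2 | the host opened box 1) = (1/9) / (4/9) = 1/4.

1/4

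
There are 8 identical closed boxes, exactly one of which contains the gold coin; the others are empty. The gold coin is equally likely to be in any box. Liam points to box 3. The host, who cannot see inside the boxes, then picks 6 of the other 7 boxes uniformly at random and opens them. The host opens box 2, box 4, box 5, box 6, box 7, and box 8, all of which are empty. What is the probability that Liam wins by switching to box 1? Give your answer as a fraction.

Because the host chose which boxes to open without knowing where the gold coin is, the choice is independent of the prize location. Learning that none of the 6 opened boxes holds the gold coin simply rules out those 6 locations and leaves the remaining 2 boxes still equally likely by symmetry.
So P(the gold coin in box 1) = 1/2.

1/2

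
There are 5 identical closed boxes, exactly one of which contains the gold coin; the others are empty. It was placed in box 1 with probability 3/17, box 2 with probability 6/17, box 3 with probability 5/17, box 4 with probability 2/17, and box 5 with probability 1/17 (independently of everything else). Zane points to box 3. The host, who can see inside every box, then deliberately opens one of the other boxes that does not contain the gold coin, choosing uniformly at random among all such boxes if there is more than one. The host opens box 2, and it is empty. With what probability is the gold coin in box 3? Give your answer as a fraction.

Consider each possible location of the gold coin in turn.
If it is in box 1 (prior 3/17): the host has 3 equally likely choices, so probability 1/3; weight (3/17)·(1/3) = 1/17.
If it is in box 2 (prior 6/17): the host opened box 2, so this case is ruled out; weight (6/17)·0 = 0.
If it is in box 3 (prior 5/17): the host has 4 equally likely choices, so probability 1/4; weight (5/17)·(1/4) = 5/68.
If it is in box 4 (prior 2/17): the host has 3 equally likely choices, so probability 1/3; weight (2/17)·(1/3) = 2/51.
If it is in box 5 (prior 1/17): the host has 3 equally likely choices, so probability 1/3; weight (1/17)·(1/3) = 1/51.
The weights sum to 13/68.
So P(the gold coin in box 3 | the host opened box 2) = (5/68) / (13/68) = 5/13.

5/13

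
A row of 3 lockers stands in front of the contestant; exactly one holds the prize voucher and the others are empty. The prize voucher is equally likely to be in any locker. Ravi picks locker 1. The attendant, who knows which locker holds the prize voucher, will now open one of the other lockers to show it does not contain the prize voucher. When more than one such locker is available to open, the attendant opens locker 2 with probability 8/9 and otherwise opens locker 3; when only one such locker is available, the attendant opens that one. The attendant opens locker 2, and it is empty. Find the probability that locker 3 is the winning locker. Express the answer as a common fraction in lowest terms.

9/17

Consider each possible location of the prize voucher in turn.
If it is in locker 1 (prior 1/3): locker 2 is available, opened with probability 8/9; weight (1/3)·(8/9) = 8/27.
If it is in locker 2 (prior 1/3): the attendant opened locker 2, so this case is ruled out; weight (1/3)·0 = 0.
If it is in locker 3 (prior 1/3): only locker 2 is available, probability 1; weight (1/3)·1 = 1/3.
The weights sum to 17/27.
So P(the prize voucher in locker 3 | the attendant opened locker 2) = (1/3) / (17/27) = 9/17.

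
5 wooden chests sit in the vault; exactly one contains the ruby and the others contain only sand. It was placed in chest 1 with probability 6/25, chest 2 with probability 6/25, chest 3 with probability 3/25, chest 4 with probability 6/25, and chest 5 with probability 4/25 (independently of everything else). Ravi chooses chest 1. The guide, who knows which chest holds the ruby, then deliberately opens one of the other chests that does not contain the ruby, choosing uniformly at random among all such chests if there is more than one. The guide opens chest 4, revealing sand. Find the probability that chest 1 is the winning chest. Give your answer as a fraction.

Consider each possible location of the ruby in turn.
If it is in chest 1 (prior 6/25): the guide has 4 equally likely choices, so probability 1/4; weight (6/25)·(1/4) = 3/50.
If it is in chest 2 (prior 6/25): the guide has 3 equally likely choices, so probability 1/3; weight (6/25)·(1/3) = 2/25.
If it is in chest 3 (prior 3/25): the guide has 3 equally likely choices, so probability 1/3; weight (3/25)·(1/3) = 1/25.
If it is in chest 4 (prior 6/25): the guide opened chest 4, so this case is ruled out; weight (6/25)·0 = 0.
If it is in chest 5 (prior 4/25): the guide has 3 equally likely choices, so probability 1/3; weight (4/25)·(1/3) = 4/75.
The weights sum to 7/30.
So P(the ruby in chest 1 | the guide opened chest 4) = (3/50) / (7/30) = 9/35.

9/35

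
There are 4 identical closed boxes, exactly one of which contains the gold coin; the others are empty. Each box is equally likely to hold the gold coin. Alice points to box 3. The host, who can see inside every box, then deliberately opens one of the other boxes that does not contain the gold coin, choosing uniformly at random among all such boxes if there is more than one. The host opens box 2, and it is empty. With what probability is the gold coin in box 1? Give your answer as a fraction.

3/8

Condition on the true location of the gold coin.
If it is in either of boxes 1 and 4 (prior 1/4 each): the host has 2 equally likely choices, so probability 1/2; weight (1/4)·(1/2) = 1/8 each.
If it is in box 2 (prior 1/4): the host opened box 2, so this case is ruled out; weight (1/4)·0 = 0.
If it is in box 3 (prior 1/4): the host has 3 equally likely choices, so probability 1/3; weight (1/4)·(1/3) = 1/12.
The weights sum to 1/3.
So P(the gold coin in box 1 | the host opened box 2) = (1/8) / (1/3) = 3/8.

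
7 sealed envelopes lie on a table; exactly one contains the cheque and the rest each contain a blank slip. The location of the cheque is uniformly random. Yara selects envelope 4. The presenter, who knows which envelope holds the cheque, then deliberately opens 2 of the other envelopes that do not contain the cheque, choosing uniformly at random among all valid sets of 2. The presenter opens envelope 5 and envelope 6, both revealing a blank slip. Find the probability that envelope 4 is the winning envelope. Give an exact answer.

1/7

Condition on the true location of the cheque.
If it is in any of envelopes 1, 2, 3, and 7 (prior 1/7 each): the presenter has 10 equally likely choices, so probability 1/10; weight (1/7)·(1/10) = 1/70 each.
If it is in envelope 4 (prior 1/7): the presenter has 15 equally likely choices, so probability 1/15; weight (1/7)·(1/15) = 1/105.
If it is in either of envelopes 5 and 6 (prior 1/7 each): that envelope was opened and seen not to hold the prize — ruled out; weight (1/7)·0 = 0 each.
The weights sum to 1/15.
So P(the cheque in envelope 4 | the presenter opened envelope 5 and envelope 6) = (1/105) / (1/15) = 1/7.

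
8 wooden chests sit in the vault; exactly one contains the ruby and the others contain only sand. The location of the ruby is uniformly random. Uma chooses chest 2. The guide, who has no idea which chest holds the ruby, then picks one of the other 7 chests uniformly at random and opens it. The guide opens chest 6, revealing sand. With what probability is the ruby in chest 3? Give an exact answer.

Because the guide chose which chest to open without knowing where the ruby is, the choice is independent of the prize location. Learning that chest 6 does not hold the ruby simply rules out that one location and leaves the remaining 7 chests still equally likely by symmetry.
So P(the ruby in chest 3) = 1/7.

1/7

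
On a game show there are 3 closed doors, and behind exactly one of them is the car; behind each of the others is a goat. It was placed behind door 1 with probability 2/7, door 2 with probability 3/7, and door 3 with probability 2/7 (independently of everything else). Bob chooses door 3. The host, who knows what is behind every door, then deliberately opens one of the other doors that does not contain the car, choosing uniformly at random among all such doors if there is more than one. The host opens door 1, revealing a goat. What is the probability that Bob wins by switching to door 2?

Apply Bayes' rule, conditioning on where the car actually is.
If it is behind door 1 (prior 2/7): the host opened door 1, so this case is ruled out; weight (2/7)·0 = 0.
If it is behind door 2 (prior 3/7): the host has no choice, probability 1; weight (3/7)·1 = 3/7.
If it is behind door 3 (prior 2/7): the host has 2 equally likely choices, so probability 1/2; weight (2/7)·(1/2) = 1/7.
The weights sum to 4/7.
So P(the car behind door 2 | the host opened door 1) = (3/7) / (4/7) = 3/4.

3/4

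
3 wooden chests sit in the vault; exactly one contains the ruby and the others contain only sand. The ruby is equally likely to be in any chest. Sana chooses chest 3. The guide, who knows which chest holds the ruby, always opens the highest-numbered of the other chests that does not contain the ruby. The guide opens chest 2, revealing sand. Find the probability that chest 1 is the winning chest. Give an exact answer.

1/2

Apply Bayes' rule, conditioning on where the ruby actually is.
If it is in either of chests 1 and 3 (prior 1/3 each): chest 2 is the highest-numbered option available, probability 1; weight (1/3)·1 = 1/3 each.
If it is in chest 2 (prior 1/3): the guide opened chest 2, so this case is ruled out; weight (1/3)·0 = 0.
The weights sum to 2/3.
So P(the ruby in chest 1 | the guide opened chest 2) = (1/3) / (2/3) = 1/2.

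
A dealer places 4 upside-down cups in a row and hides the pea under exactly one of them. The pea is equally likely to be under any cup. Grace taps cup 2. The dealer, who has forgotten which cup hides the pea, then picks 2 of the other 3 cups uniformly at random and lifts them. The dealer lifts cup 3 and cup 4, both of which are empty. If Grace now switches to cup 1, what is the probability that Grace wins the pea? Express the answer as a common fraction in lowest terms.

1/2

Apply Bayes' rule, conditioning on where the pea actually is.
If it is under either of cups 1 and 2 (prior 1/4 each): the dealer picks exactly this set with probability 1/3 regardless, and none is the prize; weight (1/4)·(1/3) = 1/12 each.
If it is under either of cups 3 and 4 (prior 1/4 each): that cup was opened and seen not to hold the prize — ruled out; weight (1/4)·0 = 0 each.
The weights sum to 1/6.
So P(the pea under cup 1 | the dealer opened cup 3 and cup 4) = (1/12) / (1/6) = 1/2.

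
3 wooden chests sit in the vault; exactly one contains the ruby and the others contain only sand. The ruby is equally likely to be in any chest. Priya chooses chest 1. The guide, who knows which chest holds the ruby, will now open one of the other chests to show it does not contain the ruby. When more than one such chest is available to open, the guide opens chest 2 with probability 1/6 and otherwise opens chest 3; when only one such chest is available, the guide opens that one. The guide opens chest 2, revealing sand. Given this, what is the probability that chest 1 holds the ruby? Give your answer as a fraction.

Apply Bayes' rule, conditioning on where the ruby actually is.
If it is in chest 1 (prior 1/3): chest 2 is available, opened with probability 1/6; weight (1/3)·(1/6) = 1/18.
If it is in chest 2 (prior 1/3): the guide opened chest 2, so this case is ruled out; weight (1/3)·0 = 0.
If it is in chest 3 (prior 1/3): only chest 2 is available, probability 1; weight (1/3)·1 = 1/3.
The weights sum to 7/18.
So P(the ruby in chest 1 | the guide opened chest 2) = (1/18) / (7/18) = 1/7.

1/7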